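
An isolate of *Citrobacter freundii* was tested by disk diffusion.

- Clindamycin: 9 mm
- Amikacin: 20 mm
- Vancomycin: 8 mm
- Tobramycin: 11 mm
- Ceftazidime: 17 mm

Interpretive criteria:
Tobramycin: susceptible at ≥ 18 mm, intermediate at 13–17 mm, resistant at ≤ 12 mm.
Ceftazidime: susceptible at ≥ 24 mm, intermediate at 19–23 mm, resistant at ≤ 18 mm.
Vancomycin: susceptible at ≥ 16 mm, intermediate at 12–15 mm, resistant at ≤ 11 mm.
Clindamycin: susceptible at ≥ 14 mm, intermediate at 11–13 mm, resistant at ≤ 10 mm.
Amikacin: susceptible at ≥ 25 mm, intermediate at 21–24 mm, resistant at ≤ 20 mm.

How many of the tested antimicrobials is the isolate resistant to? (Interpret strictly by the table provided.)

Clindamycin: 9 mm is ≤ 10 mm ⇒ resistant
Amikacin 20 mm: ≤ 20 mm → R
Vancomycin (8 mm) ≤ 11 mm → Resistant
Tobramycin 11 mm: ≤ 12 mm → R
Ceftazidime 17 mm: ≤ 18 mm → Resistant
Resistant: 5

5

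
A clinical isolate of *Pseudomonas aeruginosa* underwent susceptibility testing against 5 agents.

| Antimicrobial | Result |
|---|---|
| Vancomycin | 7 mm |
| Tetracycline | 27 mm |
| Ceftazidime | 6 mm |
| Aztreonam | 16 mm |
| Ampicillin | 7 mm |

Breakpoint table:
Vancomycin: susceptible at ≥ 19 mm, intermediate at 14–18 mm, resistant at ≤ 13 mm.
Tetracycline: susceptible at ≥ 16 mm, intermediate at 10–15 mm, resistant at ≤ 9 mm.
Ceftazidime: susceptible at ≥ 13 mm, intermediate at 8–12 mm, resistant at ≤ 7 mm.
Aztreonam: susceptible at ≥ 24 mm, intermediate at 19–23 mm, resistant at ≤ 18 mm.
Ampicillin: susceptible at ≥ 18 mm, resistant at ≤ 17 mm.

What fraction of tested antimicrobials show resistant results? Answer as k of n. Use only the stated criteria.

Vancomycin (7 mm) ≤ 13 mm — R
Tetracycline (27 mm) ≥ 16 mm — susceptible
Ceftazidime 6 mm: ≤ 7 mm → resistant
Aztreonam: 16 mm is ≤ 18 mm — R
Ampicillin 7 mm: ≤ 17 mm ⇒ resistant
Resistant: 4/5

4 of 5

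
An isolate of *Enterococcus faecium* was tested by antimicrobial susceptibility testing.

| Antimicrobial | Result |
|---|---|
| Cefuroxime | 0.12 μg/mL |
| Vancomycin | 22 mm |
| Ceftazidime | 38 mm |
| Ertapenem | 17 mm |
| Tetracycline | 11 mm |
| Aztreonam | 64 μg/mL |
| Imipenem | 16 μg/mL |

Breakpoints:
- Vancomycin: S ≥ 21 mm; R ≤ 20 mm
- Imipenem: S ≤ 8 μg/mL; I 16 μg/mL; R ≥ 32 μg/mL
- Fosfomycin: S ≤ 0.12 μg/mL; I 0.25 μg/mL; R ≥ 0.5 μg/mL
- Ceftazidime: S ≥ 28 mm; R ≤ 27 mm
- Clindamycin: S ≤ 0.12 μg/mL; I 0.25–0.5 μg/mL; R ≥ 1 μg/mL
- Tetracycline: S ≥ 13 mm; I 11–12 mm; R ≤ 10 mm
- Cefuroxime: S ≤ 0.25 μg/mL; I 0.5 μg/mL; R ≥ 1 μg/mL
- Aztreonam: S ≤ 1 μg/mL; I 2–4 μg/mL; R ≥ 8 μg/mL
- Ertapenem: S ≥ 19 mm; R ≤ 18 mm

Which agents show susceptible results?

Cefuroxime 0.12 μg/mL: ≤ 0.25 μg/mL ⇒ Susceptible
Vancomycin (22 mm) ≥ 21 mm ⇒ S
Ceftazidime: 38 mm is ≥ 28 mm → Susceptible
Ertapenem 17 mm: ≤ 18 mm — Resistant
Tetracycline 11 mm: in 11–12 mm ⇒ Intermediate
Aztreonam: 64 μg/mL is ≥ 8 μg/mL ⇒ R
Imipenem 16 μg/mL: = 16 μg/mL → intermediate

cefuroxime, vancomycin, ceftazidime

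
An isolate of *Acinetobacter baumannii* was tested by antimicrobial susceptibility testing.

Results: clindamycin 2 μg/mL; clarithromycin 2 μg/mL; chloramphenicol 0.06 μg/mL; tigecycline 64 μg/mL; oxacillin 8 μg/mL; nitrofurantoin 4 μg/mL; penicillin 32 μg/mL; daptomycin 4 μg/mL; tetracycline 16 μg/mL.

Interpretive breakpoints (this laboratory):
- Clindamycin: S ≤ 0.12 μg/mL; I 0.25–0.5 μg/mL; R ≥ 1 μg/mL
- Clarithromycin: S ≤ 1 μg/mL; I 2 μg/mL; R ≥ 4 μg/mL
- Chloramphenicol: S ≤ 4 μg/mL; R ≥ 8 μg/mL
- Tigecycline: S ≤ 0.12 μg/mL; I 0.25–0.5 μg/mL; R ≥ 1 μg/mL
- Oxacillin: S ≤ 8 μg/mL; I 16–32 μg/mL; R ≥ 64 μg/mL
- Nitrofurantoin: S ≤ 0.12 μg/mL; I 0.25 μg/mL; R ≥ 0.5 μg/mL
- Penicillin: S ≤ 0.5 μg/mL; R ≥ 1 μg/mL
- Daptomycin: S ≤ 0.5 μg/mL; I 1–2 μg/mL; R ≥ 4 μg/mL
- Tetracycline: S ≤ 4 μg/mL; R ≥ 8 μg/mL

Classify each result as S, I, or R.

R, I, S, R, S, R, R, R, R

Clindamycin: 2 μg/mL is ≥ 1 μg/mL ⇒ R
Clarithromycin: 2 μg/mL is = 2 μg/mL ⇒ intermediate
Chloramphenicol (0.06 μg/mL) ≤ 4 μg/mL — susceptible
Tigecycline (64 μg/mL) ≥ 1 μg/mL → R
Oxacillin: 8 μg/mL is ≤ 8 μg/mL ⇒ Susceptible
Nitrofurantoin: 4 μg/mL is ≥ 0.5 μg/mL — Resistant
Penicillin: 32 μg/mL is ≥ 1 μg/mL — R
Daptomycin (4 μg/mL) ≥ 4 μg/mL ⇒ resistant
Tetracycline: 16 μg/mL is ≥ 8 μg/mL — resistant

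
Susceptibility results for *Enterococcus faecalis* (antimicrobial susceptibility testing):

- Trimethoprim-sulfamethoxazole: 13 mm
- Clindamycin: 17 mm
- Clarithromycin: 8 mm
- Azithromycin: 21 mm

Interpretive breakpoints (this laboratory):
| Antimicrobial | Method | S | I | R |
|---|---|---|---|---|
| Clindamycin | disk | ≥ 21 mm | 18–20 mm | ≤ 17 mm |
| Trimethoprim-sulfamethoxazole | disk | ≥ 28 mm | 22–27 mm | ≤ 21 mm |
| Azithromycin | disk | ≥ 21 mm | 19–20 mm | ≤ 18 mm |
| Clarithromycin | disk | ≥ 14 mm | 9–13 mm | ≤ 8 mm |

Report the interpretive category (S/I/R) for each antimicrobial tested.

R, R, R, S

Trimethoprim-sulfamethoxazole 13 mm: ≤ 21 mm ⇒ Resistant
Clindamycin (17 mm) ≤ 17 mm → R
Clarithromycin: 8 mm is ≤ 8 mm ⇒ Resistant
Azithromycin: 21 mm is ≥ 21 mm ⇒ Susceptible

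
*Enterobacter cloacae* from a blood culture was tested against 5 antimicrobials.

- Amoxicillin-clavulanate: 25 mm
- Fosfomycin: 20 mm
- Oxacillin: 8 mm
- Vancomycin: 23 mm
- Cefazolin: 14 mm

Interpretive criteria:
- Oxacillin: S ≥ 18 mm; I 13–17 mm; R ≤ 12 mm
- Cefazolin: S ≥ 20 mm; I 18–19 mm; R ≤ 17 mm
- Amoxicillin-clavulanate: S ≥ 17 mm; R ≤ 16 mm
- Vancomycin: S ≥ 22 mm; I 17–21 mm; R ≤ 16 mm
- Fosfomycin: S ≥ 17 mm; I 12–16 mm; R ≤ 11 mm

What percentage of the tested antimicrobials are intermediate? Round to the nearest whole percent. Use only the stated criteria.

Amoxicillin-clavulanate: 25 mm is ≥ 17 mm ⇒ Susceptible
Fosfomycin 20 mm: ≥ 17 mm — susceptible
Oxacillin 8 mm: ≤ 12 mm — R
Vancomycin: 23 mm is ≥ 22 mm → S
Cefazolin: 14 mm is ≤ 17 mm — Resistant
Intermediate: 0/5

0%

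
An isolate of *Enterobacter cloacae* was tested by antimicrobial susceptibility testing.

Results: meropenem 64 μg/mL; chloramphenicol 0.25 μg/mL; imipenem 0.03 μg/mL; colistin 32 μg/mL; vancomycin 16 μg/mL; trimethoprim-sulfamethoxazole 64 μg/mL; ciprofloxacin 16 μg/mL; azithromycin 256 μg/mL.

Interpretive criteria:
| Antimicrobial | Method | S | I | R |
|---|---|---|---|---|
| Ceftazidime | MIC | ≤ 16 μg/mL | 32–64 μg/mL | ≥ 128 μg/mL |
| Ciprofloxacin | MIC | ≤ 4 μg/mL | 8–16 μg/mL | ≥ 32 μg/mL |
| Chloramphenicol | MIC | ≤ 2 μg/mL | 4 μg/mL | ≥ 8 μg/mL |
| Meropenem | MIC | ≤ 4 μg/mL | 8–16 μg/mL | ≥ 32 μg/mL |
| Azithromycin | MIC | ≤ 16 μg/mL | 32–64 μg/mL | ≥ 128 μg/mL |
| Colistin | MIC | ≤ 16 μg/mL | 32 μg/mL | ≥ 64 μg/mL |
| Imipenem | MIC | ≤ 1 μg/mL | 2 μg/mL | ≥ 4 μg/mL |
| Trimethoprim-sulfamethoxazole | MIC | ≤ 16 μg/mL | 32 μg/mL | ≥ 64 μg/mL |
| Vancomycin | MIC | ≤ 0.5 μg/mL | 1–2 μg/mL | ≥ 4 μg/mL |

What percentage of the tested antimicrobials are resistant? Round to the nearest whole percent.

50%

Meropenem (64 μg/mL) ≥ 32 μg/mL — resistant
Chloramphenicol: 0.25 μg/mL is ≤ 2 μg/mL — S
Imipenem 0.03 μg/mL: ≤ 1 μg/mL → Susceptible
Colistin: 32 μg/mL is = 32 μg/mL → I
Vancomycin (16 μg/mL) ≥ 4 μg/mL ⇒ R
Trimethoprim-sulfamethoxazole: 64 μg/mL is ≥ 64 μg/mL — resistant
Ciprofloxacin (16 μg/mL) in 8–16 μg/mL — Intermediate
Azithromycin (256 μg/mL) ≥ 128 μg/mL — Resistant
Resistant: 4/8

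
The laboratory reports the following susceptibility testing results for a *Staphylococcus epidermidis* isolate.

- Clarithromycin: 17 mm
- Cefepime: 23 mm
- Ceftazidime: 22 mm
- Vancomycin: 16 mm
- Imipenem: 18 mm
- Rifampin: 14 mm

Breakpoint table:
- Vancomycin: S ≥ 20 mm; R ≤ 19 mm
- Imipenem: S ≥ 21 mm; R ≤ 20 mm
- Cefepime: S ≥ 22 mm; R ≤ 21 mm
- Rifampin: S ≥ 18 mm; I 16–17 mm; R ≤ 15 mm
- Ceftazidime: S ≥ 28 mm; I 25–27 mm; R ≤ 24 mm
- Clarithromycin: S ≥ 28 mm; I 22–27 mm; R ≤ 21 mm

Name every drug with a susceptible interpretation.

cefepime

Clarithromycin: 17 mm is ≤ 21 mm → R
Cefepime: 23 mm is ≥ 22 mm ⇒ susceptible
Ceftazidime (22 mm) ≤ 24 mm → resistant
Vancomycin (16 mm) ≤ 19 mm → R
Imipenem (18 mm) ≤ 20 mm — R
Rifampin (14 mm) ≤ 15 mm — resistant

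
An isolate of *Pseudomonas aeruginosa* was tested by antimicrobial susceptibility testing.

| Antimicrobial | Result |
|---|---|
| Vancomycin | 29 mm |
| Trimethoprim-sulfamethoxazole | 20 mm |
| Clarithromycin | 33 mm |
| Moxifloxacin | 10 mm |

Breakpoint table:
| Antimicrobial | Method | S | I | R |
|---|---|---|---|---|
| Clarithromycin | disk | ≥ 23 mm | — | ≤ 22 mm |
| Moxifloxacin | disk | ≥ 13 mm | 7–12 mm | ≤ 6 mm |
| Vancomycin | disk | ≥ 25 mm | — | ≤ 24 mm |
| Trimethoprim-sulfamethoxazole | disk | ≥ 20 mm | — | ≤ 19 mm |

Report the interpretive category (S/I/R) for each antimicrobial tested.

Vancomycin: 29 mm is ≥ 25 mm ⇒ susceptible
Trimethoprim-sulfamethoxazole (20 mm) ≥ 20 mm → S
Clarithromycin 33 mm: ≥ 23 mm → S
Moxifloxacin 10 mm: in 7–12 mm — I

S, S, S, I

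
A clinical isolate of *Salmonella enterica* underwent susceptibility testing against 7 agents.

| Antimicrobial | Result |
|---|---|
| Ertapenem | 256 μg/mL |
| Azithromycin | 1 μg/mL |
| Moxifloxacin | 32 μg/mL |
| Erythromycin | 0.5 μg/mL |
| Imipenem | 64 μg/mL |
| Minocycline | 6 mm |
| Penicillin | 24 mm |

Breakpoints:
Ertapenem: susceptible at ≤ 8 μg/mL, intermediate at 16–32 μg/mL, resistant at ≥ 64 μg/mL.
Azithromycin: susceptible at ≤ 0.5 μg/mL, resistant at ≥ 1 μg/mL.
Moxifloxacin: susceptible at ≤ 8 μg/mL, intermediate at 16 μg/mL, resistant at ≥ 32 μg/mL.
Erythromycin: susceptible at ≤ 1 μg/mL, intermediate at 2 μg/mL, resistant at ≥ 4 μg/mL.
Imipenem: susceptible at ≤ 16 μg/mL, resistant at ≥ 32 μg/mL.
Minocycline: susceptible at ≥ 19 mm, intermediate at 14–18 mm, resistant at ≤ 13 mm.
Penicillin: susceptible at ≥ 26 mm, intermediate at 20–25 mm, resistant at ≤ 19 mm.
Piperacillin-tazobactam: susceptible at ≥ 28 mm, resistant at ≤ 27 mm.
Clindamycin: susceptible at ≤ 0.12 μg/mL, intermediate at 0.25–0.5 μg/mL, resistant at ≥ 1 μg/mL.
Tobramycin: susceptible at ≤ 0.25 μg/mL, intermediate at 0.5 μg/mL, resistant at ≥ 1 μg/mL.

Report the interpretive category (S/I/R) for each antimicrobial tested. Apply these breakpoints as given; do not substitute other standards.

Ertapenem (256 μg/mL) ≥ 64 μg/mL ⇒ Resistant
Azithromycin (1 μg/mL) ≥ 1 μg/mL → R
Moxifloxacin 32 μg/mL: ≥ 32 μg/mL — Resistant
Erythromycin: 0.5 μg/mL is ≤ 1 μg/mL → Susceptible
Imipenem 64 μg/mL: ≥ 32 μg/mL → R
Minocycline 6 mm: ≤ 13 mm → Resistant
Penicillin: 24 mm is in 20–25 mm — I

R, R, R, S, R, R, I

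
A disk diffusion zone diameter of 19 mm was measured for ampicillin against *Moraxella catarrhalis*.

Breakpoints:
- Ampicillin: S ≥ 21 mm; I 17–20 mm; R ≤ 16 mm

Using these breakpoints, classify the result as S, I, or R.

Ampicillin (19 mm) in 17–20 mm ⇒ Intermediate

I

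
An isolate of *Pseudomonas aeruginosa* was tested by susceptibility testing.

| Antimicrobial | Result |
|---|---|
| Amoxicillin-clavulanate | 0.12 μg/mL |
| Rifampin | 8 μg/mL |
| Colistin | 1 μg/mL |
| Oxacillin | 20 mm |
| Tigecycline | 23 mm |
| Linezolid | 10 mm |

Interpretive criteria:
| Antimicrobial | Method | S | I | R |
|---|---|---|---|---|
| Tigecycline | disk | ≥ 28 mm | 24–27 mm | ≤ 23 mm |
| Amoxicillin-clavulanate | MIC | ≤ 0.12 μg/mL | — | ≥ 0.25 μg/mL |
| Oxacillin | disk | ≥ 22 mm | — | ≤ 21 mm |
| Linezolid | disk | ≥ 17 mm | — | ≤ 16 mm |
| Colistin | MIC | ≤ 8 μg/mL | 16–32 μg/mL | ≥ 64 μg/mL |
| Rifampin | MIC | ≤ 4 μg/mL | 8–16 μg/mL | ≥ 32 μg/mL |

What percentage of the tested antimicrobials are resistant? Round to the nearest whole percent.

Amoxicillin-clavulanate 0.12 μg/mL: ≤ 0.12 μg/mL ⇒ susceptible
Rifampin: 8 μg/mL is in 8–16 μg/mL → intermediate
Colistin: 1 μg/mL is ≤ 8 μg/mL → Susceptible
Oxacillin 20 mm: ≤ 21 mm ⇒ R
Tigecycline (23 mm) ≤ 23 mm ⇒ Resistant
Linezolid (10 mm) ≤ 16 mm ⇒ Resistant
Resistant: 3/6

50%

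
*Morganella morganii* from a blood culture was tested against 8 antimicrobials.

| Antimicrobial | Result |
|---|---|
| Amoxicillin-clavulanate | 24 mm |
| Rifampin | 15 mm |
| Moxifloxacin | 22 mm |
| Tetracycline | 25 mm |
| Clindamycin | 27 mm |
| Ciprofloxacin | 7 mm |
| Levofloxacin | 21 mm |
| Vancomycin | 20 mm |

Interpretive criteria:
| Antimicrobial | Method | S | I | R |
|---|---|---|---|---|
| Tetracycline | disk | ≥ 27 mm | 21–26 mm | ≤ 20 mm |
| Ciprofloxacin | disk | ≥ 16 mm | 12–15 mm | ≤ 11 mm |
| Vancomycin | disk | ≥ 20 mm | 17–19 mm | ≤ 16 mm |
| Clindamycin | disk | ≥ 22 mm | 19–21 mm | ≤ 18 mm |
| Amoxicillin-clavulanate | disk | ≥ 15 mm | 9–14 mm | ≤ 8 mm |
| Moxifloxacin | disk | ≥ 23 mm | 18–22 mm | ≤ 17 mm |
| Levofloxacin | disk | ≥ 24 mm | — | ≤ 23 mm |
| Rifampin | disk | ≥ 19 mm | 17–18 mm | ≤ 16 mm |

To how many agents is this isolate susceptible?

3

Amoxicillin-clavulanate 24 mm: ≥ 15 mm ⇒ susceptible
Rifampin (15 mm) ≤ 16 mm ⇒ Resistant
Moxifloxacin: 22 mm is in 18–22 mm ⇒ intermediate
Tetracycline: 25 mm is in 21–26 mm — I
Clindamycin (27 mm) ≥ 22 mm → Susceptible
Ciprofloxacin (7 mm) ≤ 11 mm ⇒ resistant
Levofloxacin 21 mm: ≤ 23 mm → R
Vancomycin: 20 mm is ≥ 20 mm → susceptible
Susceptible: 3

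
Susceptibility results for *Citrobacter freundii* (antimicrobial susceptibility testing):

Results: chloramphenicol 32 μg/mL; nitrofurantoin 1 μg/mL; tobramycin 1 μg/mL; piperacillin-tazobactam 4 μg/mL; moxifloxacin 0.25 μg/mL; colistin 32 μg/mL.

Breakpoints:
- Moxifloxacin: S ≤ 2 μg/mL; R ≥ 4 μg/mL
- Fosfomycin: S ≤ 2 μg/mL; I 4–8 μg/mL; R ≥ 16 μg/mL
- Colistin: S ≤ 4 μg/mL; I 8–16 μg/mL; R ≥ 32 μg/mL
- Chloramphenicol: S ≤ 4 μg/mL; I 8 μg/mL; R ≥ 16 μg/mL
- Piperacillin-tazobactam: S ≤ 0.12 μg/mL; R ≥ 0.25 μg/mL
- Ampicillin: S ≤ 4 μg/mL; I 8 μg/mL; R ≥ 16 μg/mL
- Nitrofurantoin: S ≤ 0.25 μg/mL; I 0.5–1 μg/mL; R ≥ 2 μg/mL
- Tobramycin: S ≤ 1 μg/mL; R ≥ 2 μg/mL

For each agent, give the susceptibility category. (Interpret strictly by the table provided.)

R, I, S, R, S, R

Chloramphenicol (32 μg/mL) ≥ 16 μg/mL — R
Nitrofurantoin (1 μg/mL) in 0.5–1 μg/mL ⇒ I
Tobramycin 1 μg/mL: ≤ 1 μg/mL → S
Piperacillin-tazobactam: 4 μg/mL is ≥ 0.25 μg/mL ⇒ Resistant
Moxifloxacin 0.25 μg/mL: ≤ 2 μg/mL → Susceptible
Colistin (32 μg/mL) ≥ 32 μg/mL ⇒ resistant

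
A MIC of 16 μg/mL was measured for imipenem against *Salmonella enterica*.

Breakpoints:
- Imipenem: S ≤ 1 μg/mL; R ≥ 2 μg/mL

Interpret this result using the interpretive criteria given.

Imipenem (16 μg/mL) ≥ 2 μg/mL → Resistant

R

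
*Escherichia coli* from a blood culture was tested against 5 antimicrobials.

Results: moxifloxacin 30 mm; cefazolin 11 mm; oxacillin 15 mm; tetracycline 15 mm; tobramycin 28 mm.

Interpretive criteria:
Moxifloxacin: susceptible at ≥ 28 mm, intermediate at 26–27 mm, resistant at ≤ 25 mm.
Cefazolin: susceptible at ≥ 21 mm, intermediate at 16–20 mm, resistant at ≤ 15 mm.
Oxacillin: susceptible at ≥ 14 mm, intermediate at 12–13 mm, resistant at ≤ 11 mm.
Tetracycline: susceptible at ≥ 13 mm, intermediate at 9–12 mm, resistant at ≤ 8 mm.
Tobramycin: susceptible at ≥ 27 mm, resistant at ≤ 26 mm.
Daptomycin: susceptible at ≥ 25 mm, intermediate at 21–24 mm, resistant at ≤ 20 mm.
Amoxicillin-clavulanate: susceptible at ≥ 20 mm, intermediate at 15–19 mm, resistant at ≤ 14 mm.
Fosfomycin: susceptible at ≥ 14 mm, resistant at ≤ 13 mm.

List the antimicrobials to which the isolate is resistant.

Moxifloxacin 30 mm: ≥ 28 mm ⇒ susceptible
Cefazolin (11 mm) ≤ 15 mm → R
Oxacillin: 15 mm is ≥ 14 mm ⇒ S
Tetracycline 15 mm: ≥ 13 mm — S
Tobramycin 28 mm: ≥ 27 mm → Susceptible

cefazolin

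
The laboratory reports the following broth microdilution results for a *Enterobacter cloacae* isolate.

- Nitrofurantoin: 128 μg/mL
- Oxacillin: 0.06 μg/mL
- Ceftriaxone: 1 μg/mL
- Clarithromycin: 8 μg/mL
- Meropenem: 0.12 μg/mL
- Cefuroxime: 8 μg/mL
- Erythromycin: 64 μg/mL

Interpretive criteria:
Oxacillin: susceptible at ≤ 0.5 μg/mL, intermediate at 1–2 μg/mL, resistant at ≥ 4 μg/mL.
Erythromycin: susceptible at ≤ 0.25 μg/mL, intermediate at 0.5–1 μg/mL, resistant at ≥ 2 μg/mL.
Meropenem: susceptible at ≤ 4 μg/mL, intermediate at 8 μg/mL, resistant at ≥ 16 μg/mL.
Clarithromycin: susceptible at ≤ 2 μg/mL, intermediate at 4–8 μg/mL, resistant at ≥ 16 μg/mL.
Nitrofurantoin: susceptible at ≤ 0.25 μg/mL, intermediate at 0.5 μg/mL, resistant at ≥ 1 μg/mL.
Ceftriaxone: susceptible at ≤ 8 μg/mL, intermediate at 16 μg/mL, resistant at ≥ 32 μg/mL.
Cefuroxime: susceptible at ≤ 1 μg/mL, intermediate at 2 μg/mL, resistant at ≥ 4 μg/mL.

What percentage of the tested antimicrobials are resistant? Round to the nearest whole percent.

43%

Nitrofurantoin (128 μg/mL) ≥ 1 μg/mL ⇒ resistant
Oxacillin 0.06 μg/mL: ≤ 0.5 μg/mL — susceptible
Ceftriaxone: 1 μg/mL is ≤ 8 μg/mL ⇒ Susceptible
Clarithromycin (8 μg/mL) in 4–8 μg/mL → I
Meropenem: 0.12 μg/mL is ≤ 4 μg/mL ⇒ susceptible
Cefuroxime: 8 μg/mL is ≥ 4 μg/mL ⇒ R
Erythromycin 64 μg/mL: ≥ 2 μg/mL → R
Resistant: 3/7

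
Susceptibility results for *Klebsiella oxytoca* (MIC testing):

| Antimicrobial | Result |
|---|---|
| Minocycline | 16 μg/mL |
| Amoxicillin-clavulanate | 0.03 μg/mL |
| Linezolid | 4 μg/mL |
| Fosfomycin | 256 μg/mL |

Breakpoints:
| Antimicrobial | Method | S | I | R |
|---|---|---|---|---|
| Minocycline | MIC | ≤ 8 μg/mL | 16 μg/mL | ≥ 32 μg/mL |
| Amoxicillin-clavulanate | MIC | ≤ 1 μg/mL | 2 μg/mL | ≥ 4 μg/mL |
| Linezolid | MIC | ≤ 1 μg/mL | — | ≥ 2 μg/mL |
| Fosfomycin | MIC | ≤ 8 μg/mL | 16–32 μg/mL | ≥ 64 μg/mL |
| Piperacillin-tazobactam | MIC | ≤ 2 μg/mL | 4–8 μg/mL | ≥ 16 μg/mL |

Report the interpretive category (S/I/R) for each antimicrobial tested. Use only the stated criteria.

I, S, R, R

Minocycline 16 μg/mL: = 16 μg/mL — intermediate
Amoxicillin-clavulanate (0.03 μg/mL) ≤ 1 μg/mL ⇒ S
Linezolid (4 μg/mL) ≥ 2 μg/mL — resistant
Fosfomycin 256 μg/mL: ≥ 64 μg/mL — R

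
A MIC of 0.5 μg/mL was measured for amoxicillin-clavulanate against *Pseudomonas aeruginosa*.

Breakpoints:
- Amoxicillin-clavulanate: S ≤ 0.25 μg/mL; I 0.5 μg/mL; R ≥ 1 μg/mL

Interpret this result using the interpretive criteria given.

Amoxicillin-clavulanate (0.5 μg/mL) = 0.5 μg/mL ⇒ intermediate

I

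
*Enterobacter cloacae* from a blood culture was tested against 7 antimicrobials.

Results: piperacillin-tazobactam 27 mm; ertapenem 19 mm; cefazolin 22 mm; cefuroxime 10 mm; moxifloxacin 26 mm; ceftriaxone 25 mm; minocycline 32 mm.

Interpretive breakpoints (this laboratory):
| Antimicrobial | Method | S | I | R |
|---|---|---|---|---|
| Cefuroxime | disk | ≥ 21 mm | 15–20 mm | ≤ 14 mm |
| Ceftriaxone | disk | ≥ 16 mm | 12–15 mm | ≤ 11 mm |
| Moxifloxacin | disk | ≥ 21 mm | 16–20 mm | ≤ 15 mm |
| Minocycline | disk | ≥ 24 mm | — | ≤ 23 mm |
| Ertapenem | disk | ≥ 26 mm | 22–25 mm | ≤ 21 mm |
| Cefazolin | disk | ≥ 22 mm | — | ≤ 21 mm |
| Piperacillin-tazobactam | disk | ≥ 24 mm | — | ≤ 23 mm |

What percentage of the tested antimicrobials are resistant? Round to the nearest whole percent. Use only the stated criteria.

29%

Piperacillin-tazobactam 27 mm: ≥ 24 mm ⇒ Susceptible
Ertapenem (19 mm) ≤ 21 mm ⇒ Resistant
Cefazolin (22 mm) ≥ 22 mm — S
Cefuroxime: 10 mm is ≤ 14 mm ⇒ R
Moxifloxacin 26 mm: ≥ 21 mm ⇒ Susceptible
Ceftriaxone: 25 mm is ≥ 16 mm ⇒ Susceptible
Minocycline (32 mm) ≥ 24 mm — susceptible
Resistant: 2/7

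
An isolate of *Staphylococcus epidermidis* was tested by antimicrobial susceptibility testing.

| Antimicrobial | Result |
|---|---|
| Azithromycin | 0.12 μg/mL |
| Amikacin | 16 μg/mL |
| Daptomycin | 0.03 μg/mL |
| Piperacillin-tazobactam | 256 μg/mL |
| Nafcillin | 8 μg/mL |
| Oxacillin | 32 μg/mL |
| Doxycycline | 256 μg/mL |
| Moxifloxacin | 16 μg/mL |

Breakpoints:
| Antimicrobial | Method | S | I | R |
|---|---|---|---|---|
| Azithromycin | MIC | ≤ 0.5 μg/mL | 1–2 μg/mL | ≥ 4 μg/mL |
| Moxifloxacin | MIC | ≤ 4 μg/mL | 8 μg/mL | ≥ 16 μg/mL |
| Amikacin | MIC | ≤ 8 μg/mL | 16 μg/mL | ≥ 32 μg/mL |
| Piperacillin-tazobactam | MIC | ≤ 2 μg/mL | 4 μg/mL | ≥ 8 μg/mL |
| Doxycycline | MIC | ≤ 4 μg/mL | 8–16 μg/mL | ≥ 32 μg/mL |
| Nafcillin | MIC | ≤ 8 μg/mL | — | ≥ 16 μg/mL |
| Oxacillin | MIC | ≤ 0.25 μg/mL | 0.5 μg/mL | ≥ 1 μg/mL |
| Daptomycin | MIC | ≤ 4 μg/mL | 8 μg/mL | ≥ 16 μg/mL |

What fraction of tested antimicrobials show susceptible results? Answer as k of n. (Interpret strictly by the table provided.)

3 of 8

Azithromycin (0.12 μg/mL) ≤ 0.5 μg/mL ⇒ susceptible
Amikacin (16 μg/mL) = 16 μg/mL ⇒ Intermediate
Daptomycin 0.03 μg/mL: ≤ 4 μg/mL → Susceptible
Piperacillin-tazobactam (256 μg/mL) ≥ 8 μg/mL ⇒ R
Nafcillin 8 μg/mL: ≤ 8 μg/mL → S
Oxacillin 32 μg/mL: ≥ 1 μg/mL → R
Doxycycline (256 μg/mL) ≥ 32 μg/mL — R
Moxifloxacin 16 μg/mL: ≥ 16 μg/mL ⇒ resistant
Susceptible: 3/8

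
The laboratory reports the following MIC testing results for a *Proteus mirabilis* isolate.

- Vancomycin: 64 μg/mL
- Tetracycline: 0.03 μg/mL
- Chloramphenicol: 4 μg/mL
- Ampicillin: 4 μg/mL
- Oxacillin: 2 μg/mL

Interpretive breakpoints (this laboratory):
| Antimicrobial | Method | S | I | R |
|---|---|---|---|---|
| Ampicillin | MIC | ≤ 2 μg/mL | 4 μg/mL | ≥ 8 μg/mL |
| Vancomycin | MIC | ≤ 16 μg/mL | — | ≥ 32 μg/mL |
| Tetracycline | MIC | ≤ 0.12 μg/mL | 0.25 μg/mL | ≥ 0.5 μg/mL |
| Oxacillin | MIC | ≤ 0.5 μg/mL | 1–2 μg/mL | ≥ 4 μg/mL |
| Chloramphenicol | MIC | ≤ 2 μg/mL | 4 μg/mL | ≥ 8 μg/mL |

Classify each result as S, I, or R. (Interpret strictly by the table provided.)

R, S, I, I, I

Vancomycin 64 μg/mL: ≥ 32 μg/mL — R
Tetracycline (0.03 μg/mL) ≤ 0.12 μg/mL ⇒ Susceptible
Chloramphenicol (4 μg/mL) = 4 μg/mL — I
Ampicillin (4 μg/mL) = 4 μg/mL ⇒ Intermediate
Oxacillin (2 μg/mL) in 1–2 μg/mL ⇒ Intermediate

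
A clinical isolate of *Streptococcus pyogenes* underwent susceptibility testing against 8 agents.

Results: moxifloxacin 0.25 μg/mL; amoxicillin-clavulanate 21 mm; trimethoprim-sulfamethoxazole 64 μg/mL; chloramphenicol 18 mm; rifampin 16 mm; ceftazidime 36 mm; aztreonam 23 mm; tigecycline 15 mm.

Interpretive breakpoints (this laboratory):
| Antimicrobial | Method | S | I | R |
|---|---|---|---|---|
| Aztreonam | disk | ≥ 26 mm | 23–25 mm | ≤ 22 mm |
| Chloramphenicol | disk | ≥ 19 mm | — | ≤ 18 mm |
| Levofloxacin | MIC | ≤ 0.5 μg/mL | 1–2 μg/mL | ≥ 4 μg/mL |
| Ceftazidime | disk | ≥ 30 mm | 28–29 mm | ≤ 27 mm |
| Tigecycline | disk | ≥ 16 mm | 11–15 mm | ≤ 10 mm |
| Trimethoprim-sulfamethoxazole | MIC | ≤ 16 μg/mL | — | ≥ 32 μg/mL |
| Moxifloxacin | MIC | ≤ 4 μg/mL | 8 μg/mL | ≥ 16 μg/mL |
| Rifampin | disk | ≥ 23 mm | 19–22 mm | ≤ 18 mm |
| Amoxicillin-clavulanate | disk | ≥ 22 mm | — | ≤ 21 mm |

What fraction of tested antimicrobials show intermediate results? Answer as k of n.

2 of 8

Moxifloxacin (0.25 μg/mL) ≤ 4 μg/mL — S
Amoxicillin-clavulanate 21 mm: ≤ 21 mm — R
Trimethoprim-sulfamethoxazole 64 μg/mL: ≥ 32 μg/mL → Resistant
Chloramphenicol: 18 mm is ≤ 18 mm → Resistant
Rifampin 16 mm: ≤ 18 mm — R
Ceftazidime (36 mm) ≥ 30 mm — susceptible
Aztreonam: 23 mm is in 23–25 mm → I
Tigecycline: 15 mm is in 11–15 mm → I
Intermediate: 2/8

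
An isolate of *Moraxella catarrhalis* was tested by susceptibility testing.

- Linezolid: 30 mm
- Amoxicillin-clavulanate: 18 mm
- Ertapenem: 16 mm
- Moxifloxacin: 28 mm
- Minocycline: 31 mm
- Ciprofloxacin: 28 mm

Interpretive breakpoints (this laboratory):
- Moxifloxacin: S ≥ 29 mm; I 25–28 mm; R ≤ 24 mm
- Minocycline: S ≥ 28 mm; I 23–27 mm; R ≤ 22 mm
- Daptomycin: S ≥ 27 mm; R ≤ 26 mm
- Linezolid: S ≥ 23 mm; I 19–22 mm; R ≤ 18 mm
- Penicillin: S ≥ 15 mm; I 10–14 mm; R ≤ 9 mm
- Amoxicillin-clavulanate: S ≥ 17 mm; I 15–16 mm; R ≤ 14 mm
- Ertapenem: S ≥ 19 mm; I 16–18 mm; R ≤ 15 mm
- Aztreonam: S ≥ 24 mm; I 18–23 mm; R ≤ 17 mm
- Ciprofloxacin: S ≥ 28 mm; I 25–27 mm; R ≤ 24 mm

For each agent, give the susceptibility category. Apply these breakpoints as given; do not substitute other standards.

Linezolid: 30 mm is ≥ 23 mm ⇒ Susceptible
Amoxicillin-clavulanate 18 mm: ≥ 17 mm → Susceptible
Ertapenem: 16 mm is in 16–18 mm ⇒ Intermediate
Moxifloxacin: 28 mm is in 25–28 mm → I
Minocycline (31 mm) ≥ 28 mm → susceptible
Ciprofloxacin: 28 mm is ≥ 28 mm → susceptible

S, S, I, I, S, S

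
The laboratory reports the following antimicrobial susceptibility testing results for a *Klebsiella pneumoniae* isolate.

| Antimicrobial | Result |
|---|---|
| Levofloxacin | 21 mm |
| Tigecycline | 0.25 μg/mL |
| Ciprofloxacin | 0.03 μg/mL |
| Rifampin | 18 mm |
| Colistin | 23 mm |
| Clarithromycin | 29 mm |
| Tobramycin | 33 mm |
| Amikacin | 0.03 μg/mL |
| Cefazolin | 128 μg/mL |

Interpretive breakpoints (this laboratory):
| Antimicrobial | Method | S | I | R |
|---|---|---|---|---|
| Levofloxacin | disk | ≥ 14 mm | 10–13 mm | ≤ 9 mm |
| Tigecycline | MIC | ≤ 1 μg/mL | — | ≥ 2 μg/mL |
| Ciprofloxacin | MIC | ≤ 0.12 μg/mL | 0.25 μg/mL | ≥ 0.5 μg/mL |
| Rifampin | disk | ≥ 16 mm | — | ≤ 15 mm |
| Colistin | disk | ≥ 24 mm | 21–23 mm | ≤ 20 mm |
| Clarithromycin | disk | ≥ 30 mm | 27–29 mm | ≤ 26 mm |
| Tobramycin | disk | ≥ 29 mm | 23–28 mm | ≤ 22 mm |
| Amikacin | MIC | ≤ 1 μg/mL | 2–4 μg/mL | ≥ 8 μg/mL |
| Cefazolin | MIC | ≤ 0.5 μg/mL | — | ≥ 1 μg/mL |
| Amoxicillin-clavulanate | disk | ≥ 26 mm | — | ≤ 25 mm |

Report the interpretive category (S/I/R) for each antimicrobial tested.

Levofloxacin: 21 mm is ≥ 14 mm → Susceptible
Tigecycline 0.25 μg/mL: ≤ 1 μg/mL → Susceptible
Ciprofloxacin: 0.03 μg/mL is ≤ 0.12 μg/mL — susceptible
Rifampin (18 mm) ≥ 16 mm — S
Colistin: 23 mm is in 21–23 mm → intermediate
Clarithromycin: 29 mm is in 27–29 mm ⇒ intermediate
Tobramycin 33 mm: ≥ 29 mm → S
Amikacin: 0.03 μg/mL is ≤ 1 μg/mL → S
Cefazolin (128 μg/mL) ≥ 1 μg/mL ⇒ resistant

S, S, S, S, I, I, S, S, R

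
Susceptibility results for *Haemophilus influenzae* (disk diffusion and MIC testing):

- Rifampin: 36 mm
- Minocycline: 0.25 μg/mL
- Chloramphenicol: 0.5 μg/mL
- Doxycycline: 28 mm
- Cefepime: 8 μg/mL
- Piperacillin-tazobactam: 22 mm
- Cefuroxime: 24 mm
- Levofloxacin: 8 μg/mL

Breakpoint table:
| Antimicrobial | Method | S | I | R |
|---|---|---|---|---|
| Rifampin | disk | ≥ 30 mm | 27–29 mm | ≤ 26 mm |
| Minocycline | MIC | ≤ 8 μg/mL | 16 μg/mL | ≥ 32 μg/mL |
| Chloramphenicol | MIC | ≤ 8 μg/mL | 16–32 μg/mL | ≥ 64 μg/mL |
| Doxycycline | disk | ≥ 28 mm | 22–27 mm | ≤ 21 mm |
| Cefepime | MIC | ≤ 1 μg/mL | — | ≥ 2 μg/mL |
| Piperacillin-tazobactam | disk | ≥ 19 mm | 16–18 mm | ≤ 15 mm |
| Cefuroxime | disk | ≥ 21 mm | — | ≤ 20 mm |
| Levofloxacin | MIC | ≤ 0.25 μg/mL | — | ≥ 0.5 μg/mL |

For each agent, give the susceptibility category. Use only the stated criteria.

S, S, S, S, R, S, S, R

Rifampin: 36 mm is ≥ 30 mm — S
Minocycline (0.25 μg/mL) ≤ 8 μg/mL ⇒ susceptible
Chloramphenicol 0.5 μg/mL: ≤ 8 μg/mL ⇒ Susceptible
Doxycycline (28 mm) ≥ 28 mm ⇒ S
Cefepime 8 μg/mL: ≥ 2 μg/mL — resistant
Piperacillin-tazobactam (22 mm) ≥ 19 mm ⇒ Susceptible
Cefuroxime 24 mm: ≥ 21 mm — S
Levofloxacin: 8 μg/mL is ≥ 0.5 μg/mL → R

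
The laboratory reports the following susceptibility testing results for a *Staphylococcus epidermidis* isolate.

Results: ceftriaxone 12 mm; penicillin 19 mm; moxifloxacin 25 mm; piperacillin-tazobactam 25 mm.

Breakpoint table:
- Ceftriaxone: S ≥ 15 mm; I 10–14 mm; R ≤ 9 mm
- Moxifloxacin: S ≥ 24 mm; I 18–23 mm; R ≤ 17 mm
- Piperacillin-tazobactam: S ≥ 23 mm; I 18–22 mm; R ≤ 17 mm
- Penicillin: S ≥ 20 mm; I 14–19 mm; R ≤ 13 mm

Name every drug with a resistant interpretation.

none

Ceftriaxone (12 mm) in 10–14 mm → Intermediate
Penicillin 19 mm: in 14–19 mm ⇒ Intermediate
Moxifloxacin: 25 mm is ≥ 24 mm ⇒ S
Piperacillin-tazobactam (25 mm) ≥ 23 mm — Susceptible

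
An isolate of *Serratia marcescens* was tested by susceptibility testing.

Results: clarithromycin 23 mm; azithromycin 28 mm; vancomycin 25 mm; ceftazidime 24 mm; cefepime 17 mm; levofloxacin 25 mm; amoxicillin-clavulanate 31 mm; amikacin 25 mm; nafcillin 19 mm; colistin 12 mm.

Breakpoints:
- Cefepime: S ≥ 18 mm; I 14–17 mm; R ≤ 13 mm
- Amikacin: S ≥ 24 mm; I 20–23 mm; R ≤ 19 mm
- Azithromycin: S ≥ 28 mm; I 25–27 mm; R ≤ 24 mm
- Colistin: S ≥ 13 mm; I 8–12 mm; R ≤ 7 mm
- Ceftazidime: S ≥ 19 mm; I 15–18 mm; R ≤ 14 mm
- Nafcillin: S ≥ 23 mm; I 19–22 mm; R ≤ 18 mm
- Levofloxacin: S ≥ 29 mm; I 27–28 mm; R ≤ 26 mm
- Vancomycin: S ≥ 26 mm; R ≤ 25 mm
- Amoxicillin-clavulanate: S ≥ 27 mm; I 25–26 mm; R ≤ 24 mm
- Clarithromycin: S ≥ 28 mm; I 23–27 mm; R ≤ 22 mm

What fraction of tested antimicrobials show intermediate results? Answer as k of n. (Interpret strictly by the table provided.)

Clarithromycin (23 mm) in 23–27 mm — Intermediate
Azithromycin 28 mm: ≥ 28 mm → susceptible
Vancomycin 25 mm: ≤ 25 mm → resistant
Ceftazidime: 24 mm is ≥ 19 mm — S
Cefepime (17 mm) in 14–17 mm — Intermediate
Levofloxacin (25 mm) ≤ 26 mm — Resistant
Amoxicillin-clavulanate: 31 mm is ≥ 27 mm ⇒ susceptible
Amikacin 25 mm: ≥ 24 mm → susceptible
Nafcillin 19 mm: in 19–22 mm ⇒ intermediate
Colistin: 12 mm is in 8–12 mm ⇒ I
Intermediate: 4/10

4 of 10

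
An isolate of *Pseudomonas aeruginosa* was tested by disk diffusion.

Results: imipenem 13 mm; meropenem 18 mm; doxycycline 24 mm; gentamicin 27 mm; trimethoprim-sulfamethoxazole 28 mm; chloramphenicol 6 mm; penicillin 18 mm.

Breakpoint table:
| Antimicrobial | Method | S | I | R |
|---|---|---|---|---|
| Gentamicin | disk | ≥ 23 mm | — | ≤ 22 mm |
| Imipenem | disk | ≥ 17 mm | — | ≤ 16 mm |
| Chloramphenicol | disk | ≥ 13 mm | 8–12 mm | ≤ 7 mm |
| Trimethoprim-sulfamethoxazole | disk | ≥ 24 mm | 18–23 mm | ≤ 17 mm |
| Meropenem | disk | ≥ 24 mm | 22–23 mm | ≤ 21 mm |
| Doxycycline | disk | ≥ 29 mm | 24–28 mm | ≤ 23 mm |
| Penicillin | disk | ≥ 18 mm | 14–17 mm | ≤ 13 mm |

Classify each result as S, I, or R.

R, R, I, S, S, R, S

Imipenem: 13 mm is ≤ 16 mm — R
Meropenem: 18 mm is ≤ 21 mm → resistant
Doxycycline (24 mm) in 24–28 mm → Intermediate
Gentamicin (27 mm) ≥ 23 mm ⇒ S
Trimethoprim-sulfamethoxazole (28 mm) ≥ 24 mm → Susceptible
Chloramphenicol (6 mm) ≤ 7 mm — Resistant
Penicillin 18 mm: ≥ 18 mm ⇒ S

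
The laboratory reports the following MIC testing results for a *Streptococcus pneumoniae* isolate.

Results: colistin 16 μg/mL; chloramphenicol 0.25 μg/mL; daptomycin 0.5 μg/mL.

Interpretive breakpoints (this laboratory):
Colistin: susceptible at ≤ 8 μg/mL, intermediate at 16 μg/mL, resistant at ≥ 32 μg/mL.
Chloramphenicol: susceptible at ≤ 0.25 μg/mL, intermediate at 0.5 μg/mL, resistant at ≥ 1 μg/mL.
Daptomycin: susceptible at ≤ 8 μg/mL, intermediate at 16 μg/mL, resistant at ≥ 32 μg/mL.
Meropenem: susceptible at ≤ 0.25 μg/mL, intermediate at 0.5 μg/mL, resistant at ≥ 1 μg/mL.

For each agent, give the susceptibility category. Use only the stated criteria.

Colistin 16 μg/mL: = 16 μg/mL ⇒ I
Chloramphenicol 0.25 μg/mL: ≤ 0.25 μg/mL → Susceptible
Daptomycin (0.5 μg/mL) ≤ 8 μg/mL ⇒ Susceptible

I, S, S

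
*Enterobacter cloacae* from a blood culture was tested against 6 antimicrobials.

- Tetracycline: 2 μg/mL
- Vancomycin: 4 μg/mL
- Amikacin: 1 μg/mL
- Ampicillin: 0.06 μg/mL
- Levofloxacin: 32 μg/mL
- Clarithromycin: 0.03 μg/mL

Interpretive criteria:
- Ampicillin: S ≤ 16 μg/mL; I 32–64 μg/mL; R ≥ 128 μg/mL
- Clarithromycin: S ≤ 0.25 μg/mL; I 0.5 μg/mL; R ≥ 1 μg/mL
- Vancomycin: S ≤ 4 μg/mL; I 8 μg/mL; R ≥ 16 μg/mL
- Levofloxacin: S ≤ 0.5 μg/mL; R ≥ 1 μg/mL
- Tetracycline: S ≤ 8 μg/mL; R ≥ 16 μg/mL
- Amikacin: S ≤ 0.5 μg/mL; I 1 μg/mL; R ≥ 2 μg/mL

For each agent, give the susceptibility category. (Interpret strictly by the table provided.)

S, S, I, S, R, S

Tetracycline: 2 μg/mL is ≤ 8 μg/mL — Susceptible
Vancomycin (4 μg/mL) ≤ 4 μg/mL — Susceptible
Amikacin (1 μg/mL) = 1 μg/mL → Intermediate
Ampicillin: 0.06 μg/mL is ≤ 16 μg/mL ⇒ Susceptible
Levofloxacin 32 μg/mL: ≥ 1 μg/mL ⇒ Resistant
Clarithromycin 0.03 μg/mL: ≤ 0.25 μg/mL → S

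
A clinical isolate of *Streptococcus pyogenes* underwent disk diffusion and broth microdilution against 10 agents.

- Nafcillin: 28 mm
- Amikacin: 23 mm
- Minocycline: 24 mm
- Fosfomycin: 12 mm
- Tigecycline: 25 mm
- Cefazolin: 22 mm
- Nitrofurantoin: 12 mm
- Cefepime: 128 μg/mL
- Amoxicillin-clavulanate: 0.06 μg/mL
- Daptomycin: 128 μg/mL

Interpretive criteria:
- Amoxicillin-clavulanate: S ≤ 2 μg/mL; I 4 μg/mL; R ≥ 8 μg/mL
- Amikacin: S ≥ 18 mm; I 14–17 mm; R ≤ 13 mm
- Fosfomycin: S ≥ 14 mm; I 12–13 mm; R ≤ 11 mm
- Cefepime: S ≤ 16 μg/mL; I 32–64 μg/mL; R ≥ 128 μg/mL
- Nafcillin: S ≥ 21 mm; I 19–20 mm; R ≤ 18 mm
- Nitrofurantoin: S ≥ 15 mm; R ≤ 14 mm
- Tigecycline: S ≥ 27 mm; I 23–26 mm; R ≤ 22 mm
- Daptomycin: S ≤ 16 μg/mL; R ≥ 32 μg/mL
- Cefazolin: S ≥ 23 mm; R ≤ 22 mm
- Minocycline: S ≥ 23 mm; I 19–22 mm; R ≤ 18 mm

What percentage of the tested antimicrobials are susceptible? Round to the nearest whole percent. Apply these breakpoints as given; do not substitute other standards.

Nafcillin 28 mm: ≥ 21 mm — susceptible
Amikacin 23 mm: ≥ 18 mm — S
Minocycline (24 mm) ≥ 23 mm ⇒ S
Fosfomycin 12 mm: in 12–13 mm — I
Tigecycline: 25 mm is in 23–26 mm → I
Cefazolin 22 mm: ≤ 22 mm — Resistant
Nitrofurantoin 12 mm: ≤ 14 mm — resistant
Cefepime (128 μg/mL) ≥ 128 μg/mL ⇒ Resistant
Amoxicillin-clavulanate (0.06 μg/mL) ≤ 2 μg/mL → Susceptible
Daptomycin (128 μg/mL) ≥ 32 μg/mL — resistant
Susceptible: 4/10

40%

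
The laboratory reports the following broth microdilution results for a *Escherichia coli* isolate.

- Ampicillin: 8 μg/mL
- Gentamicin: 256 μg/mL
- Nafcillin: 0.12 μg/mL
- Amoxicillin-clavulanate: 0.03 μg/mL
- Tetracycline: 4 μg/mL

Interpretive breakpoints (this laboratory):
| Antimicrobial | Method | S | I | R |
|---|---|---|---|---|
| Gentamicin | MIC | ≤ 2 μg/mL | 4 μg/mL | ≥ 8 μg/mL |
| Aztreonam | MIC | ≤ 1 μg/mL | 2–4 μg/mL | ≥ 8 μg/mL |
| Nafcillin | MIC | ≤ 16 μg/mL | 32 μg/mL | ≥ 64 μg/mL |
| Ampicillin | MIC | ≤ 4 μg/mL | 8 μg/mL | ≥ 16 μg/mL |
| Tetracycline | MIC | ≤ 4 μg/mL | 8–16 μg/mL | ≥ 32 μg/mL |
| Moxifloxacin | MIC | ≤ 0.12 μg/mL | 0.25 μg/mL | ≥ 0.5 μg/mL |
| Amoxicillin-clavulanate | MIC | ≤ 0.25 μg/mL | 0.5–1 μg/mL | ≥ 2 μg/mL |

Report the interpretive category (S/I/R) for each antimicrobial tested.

I, R, S, S, S

Ampicillin: 8 μg/mL is = 8 μg/mL ⇒ Intermediate
Gentamicin: 256 μg/mL is ≥ 8 μg/mL ⇒ Resistant
Nafcillin (0.12 μg/mL) ≤ 16 μg/mL — susceptible
Amoxicillin-clavulanate 0.03 μg/mL: ≤ 0.25 μg/mL ⇒ S
Tetracycline (4 μg/mL) ≤ 4 μg/mL — S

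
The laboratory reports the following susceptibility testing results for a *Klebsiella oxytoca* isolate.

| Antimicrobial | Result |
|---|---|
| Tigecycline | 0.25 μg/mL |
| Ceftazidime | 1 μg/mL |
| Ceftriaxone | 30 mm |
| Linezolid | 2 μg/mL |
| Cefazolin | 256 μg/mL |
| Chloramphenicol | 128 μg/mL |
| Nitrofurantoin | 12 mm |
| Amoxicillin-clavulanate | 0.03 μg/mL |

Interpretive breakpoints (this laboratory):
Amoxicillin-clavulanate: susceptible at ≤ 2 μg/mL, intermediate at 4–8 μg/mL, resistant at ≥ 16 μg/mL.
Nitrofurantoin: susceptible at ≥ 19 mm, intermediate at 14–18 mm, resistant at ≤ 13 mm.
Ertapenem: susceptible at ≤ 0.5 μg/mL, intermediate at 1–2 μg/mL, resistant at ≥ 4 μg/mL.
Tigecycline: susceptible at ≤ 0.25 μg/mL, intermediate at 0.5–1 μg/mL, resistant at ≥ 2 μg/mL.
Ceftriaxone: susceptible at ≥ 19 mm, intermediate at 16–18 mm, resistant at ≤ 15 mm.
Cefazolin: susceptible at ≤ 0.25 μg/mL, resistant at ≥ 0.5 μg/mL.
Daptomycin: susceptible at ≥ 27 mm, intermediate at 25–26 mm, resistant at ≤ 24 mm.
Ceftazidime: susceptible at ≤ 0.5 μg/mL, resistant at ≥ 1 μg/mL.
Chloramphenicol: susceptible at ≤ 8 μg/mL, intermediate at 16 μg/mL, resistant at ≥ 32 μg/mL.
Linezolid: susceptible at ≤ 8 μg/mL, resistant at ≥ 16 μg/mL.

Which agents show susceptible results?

tigecycline, ceftriaxone, linezolid, amoxicillin-clavulanate

Tigecycline 0.25 μg/mL: ≤ 0.25 μg/mL → susceptible
Ceftazidime (1 μg/mL) ≥ 1 μg/mL — Resistant
Ceftriaxone (30 mm) ≥ 19 mm ⇒ Susceptible
Linezolid: 2 μg/mL is ≤ 8 μg/mL → Susceptible
Cefazolin (256 μg/mL) ≥ 0.5 μg/mL → Resistant
Chloramphenicol (128 μg/mL) ≥ 32 μg/mL — R
Nitrofurantoin 12 mm: ≤ 13 mm → R
Amoxicillin-clavulanate 0.03 μg/mL: ≤ 2 μg/mL ⇒ susceptible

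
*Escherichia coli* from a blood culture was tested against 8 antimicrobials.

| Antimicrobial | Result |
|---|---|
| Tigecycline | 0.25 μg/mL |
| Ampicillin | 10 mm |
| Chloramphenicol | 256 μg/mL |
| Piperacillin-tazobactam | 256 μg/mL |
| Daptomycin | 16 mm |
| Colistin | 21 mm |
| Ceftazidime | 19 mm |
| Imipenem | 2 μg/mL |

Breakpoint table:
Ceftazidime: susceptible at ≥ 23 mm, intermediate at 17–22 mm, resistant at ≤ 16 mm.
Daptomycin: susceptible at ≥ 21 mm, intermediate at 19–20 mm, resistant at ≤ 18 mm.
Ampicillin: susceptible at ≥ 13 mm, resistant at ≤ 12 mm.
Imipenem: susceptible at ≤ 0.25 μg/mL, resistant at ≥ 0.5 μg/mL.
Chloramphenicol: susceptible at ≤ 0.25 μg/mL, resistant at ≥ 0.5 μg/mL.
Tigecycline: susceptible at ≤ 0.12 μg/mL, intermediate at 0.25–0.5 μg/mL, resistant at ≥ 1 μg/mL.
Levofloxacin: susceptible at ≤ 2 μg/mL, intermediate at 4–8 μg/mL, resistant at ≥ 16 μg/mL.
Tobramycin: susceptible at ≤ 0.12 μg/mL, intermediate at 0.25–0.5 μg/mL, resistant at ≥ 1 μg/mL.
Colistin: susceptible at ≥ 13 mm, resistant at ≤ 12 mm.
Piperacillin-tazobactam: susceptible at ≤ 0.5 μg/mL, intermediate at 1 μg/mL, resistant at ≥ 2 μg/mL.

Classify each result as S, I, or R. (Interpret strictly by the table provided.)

Tigecycline: 0.25 μg/mL is in 0.25–0.5 μg/mL ⇒ I
Ampicillin: 10 mm is ≤ 12 mm ⇒ Resistant
Chloramphenicol 256 μg/mL: ≥ 0.5 μg/mL ⇒ R
Piperacillin-tazobactam: 256 μg/mL is ≥ 2 μg/mL → resistant
Daptomycin (16 mm) ≤ 18 mm — resistant
Colistin (21 mm) ≥ 13 mm — Susceptible
Ceftazidime (19 mm) in 17–22 mm ⇒ Intermediate
Imipenem 2 μg/mL: ≥ 0.5 μg/mL — R

I, R, R, R, R, S, I, R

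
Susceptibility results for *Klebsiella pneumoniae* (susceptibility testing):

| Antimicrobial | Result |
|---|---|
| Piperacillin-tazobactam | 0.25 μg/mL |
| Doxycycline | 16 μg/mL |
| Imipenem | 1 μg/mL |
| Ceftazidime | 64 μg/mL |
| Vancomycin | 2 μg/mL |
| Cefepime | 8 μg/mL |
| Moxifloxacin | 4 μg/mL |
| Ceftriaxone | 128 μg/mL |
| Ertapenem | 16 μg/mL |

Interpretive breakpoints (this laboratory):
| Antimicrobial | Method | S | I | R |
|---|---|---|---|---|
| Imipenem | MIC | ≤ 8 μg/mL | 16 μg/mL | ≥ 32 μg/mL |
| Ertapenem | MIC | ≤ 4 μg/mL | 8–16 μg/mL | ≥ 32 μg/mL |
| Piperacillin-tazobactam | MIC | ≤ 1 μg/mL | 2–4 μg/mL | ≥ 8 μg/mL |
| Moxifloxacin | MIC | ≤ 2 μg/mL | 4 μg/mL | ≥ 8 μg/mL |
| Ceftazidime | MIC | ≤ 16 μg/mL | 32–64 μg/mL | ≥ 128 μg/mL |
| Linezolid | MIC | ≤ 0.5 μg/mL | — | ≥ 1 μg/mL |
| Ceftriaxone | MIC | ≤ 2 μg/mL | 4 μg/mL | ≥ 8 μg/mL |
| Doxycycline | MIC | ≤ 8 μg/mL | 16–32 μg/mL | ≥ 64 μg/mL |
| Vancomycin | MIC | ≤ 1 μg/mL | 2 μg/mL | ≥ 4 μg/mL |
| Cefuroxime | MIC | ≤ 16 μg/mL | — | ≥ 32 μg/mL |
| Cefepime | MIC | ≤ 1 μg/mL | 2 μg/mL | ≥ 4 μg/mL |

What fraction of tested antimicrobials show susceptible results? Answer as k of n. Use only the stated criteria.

Piperacillin-tazobactam 0.25 μg/mL: ≤ 1 μg/mL — Susceptible
Doxycycline (16 μg/mL) in 16–32 μg/mL — I
Imipenem 1 μg/mL: ≤ 8 μg/mL — susceptible
Ceftazidime (64 μg/mL) in 32–64 μg/mL ⇒ I
Vancomycin 2 μg/mL: = 2 μg/mL ⇒ Intermediate
Cefepime (8 μg/mL) ≥ 4 μg/mL → resistant
Moxifloxacin (4 μg/mL) = 4 μg/mL ⇒ Intermediate
Ceftriaxone 128 μg/mL: ≥ 8 μg/mL ⇒ Resistant
Ertapenem (16 μg/mL) in 8–16 μg/mL → intermediate
Susceptible: 2/9

2 of 9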